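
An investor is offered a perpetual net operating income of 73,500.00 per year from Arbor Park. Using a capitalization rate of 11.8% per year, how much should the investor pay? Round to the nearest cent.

Level perpetuity: PV = C / r = 73,500.00 / 0.118 = 622,881.36

622881.36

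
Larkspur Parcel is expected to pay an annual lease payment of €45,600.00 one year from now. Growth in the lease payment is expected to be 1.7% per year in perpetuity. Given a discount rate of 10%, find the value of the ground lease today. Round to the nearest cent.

Growing perpetuity: P = D₁ / (r − g) = €45,600.0000 / (0.1 − 0.017) = €549,397.59

€549397.59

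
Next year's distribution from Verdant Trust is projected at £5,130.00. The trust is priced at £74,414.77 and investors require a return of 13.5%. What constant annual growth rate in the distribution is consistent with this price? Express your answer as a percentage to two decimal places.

6.61%

P = D₁/(r−g) ⇒ g = r − D₁/P = 0.135 − £5,130.00/£74,414.77 = 0.066062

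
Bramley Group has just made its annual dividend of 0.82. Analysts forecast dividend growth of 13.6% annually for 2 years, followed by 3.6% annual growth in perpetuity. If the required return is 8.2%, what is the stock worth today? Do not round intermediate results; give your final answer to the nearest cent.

D_1 = 0.93152
D_2 = 1.05821
Terminal value at year 2: TV = D_2×(1+g_2)/(r−g_2) = 1.09630/0.046 = 23.83266
P_0 = D_1/(1+r)^1 + D_2/(1+r)^2 + TV/(1+r)^2
    = 0.86092 + 0.90389 + 20.35719 = 22.12201

22.12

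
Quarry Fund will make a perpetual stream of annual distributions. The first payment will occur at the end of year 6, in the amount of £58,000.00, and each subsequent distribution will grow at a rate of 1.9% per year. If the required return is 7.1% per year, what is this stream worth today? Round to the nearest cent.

£791548.07

Value at end of year 5: C₁ / (r − g) = £58,000.00 / (0.071 − 0.019) = £1,115,384.6154
Discount to today: PV = £1,115,384.6154 / (1 + 0.071)^5 = £1,115,384.6154 / 1.409118 = £791,548.07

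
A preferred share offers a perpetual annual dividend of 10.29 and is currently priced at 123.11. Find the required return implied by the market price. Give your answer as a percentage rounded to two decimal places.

P = C/r ⇒ r = C/P = 10.29/123.11 = 0.083584

8.36%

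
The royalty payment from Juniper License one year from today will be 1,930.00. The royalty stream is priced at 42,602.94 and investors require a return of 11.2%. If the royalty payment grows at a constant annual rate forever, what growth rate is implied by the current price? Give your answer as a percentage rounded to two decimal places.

P = D₁/(r−g) ⇒ g = r − D₁/P = 0.112 − 1,930.00/42,602.94 = 0.066698

6.67%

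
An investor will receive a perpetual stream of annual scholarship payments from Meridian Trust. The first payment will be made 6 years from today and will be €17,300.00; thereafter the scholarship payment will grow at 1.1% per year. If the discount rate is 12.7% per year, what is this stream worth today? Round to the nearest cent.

Value at end of year 5: C₁ / (r − g) = €17,300.00 / (0.127 − 0.011) = €149,137.9310
Discount to today: PV = €149,137.9310 / (1 + 0.127)^5 = €149,137.9310 / 1.818108 = €82,029.21

€82029.21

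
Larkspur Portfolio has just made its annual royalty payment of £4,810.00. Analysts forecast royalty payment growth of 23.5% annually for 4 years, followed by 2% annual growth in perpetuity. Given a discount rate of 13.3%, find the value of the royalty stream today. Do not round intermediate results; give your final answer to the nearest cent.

£85271.56

D_1 = 5940.35000
D_2 = 7336.33225
D_3 = 9060.37033
D_4 = 11189.55736
Terminal value at year 4: TV = D_4×(1+g_2)/(r−g_2) = 11413.34850/0.113 = 101003.08410
P_0 = D_1/(1+r)^1 + D_2/(1+r)^2 + D_3/(1+r)^3 + D_4/(1+r)^4 + TV/(1+r)^4
    = 5243.02736 + 5715.03865 + 6229.54345 + 6790.36731 + 61293.58105 = 85271.55783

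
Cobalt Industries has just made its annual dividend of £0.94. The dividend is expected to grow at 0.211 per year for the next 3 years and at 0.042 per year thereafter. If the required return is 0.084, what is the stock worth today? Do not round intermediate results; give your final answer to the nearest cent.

£36.05

D_1 = 1.13834
D_2 = 1.37853
D_3 = 1.66940
Terminal value at year 3: TV = D_3×(1+g_2)/(r−g_2) = 1.73951/0.042 = 41.41701
P_0 = D_1/(1+r)^1 + D_2/(1+r)^2 + D_3/(1+r)^3 + TV/(1+r)^3
    = 1.05013 + 1.17316 + 1.31061 + 32.51553 = 36.04943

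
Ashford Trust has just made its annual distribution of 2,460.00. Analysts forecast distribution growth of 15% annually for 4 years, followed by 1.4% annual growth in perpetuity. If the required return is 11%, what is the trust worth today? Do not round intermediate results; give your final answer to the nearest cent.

40695.53

D_1 = 2829.00000
D_2 = 3253.35000
D_3 = 3741.35250
D_4 = 4302.55537
Terminal value at year 4: TV = D_4×(1+g_2)/(r−g_2) = 4362.79115/0.096 = 45445.74115
P_0 = D_1/(1+r)^1 + D_2/(1+r)^2 + D_3/(1+r)^3 + D_4/(1+r)^4 + TV/(1+r)^4
    = 2548.64865 + 2640.49184 + 2735.64470 + 2834.22649 + 29936.51734 = 40695.52903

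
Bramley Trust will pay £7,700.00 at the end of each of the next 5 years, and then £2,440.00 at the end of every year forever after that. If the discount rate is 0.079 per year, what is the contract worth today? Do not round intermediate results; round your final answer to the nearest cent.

PV of 5-year annuity: £7,700.00 × [1 − (1+0.079)^−5] / 0.079 = 30825.06726
Perpetuity value at year 5: £2,440.00 / 0.079 = 30886.07595
PV of perpetuity: 30886.07595 / (1+0.079)^5 = 21118.13256
Total PV = 30825.06726 + 21118.13256 = 51943.19981

£51943.20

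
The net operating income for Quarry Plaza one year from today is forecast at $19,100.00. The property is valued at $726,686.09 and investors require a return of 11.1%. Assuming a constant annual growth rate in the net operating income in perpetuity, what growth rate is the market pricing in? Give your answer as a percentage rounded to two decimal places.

8.47%

P = D₁/(r−g) ⇒ g = r − D₁/P = 0.111 − $19,100.00/$726,686.09 = 0.084716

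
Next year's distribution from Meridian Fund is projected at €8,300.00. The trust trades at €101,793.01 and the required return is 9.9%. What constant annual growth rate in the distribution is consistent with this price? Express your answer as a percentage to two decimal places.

1.75%

P = D₁/(r−g) ⇒ g = r − D₁/P = 0.099 − €8,300.00/€101,793.01 = 0.017462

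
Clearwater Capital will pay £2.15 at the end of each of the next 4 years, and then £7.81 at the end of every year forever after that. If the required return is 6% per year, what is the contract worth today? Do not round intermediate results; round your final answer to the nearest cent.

£110.55

PV of 4-year annuity: £2.15 × [1 − (1+0.06)^−4] / 0.06 = 7.44998
Perpetuity value at year 4: £7.81 / 0.06 = 130.16667
PV of perpetuity: 130.16667 / (1+0.06)^4 = 103.10419
Total PV = 7.44998 + 103.10419 = 110.55417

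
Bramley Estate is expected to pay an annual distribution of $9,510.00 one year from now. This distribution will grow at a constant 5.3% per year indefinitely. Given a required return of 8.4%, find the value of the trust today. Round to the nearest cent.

Growing perpetuity: P = D₁ / (r − g) = $9,510.0000 / (0.084 − 0.053) = $306,774.19

$306774.19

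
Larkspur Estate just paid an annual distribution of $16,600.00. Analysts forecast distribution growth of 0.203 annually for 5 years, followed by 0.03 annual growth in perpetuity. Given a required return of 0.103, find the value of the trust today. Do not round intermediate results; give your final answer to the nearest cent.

$469966.72

D_1 = 19969.80000
D_2 = 24023.66940
D_3 = 28900.47429
D_4 = 34767.27057
D_5 = 41825.02649
Terminal value at year 5: TV = D_5×(1+g_2)/(r−g_2) = 43079.77729/0.073 = 590133.93547
P_0 = D_1/(1+r)^1 + D_2/(1+r)^2 + D_3/(1+r)^3 + D_4/(1+r)^4 + D_5/(1+r)^5 + TV/(1+r)^5
    = 18104.98640 + 19746.41762 + 21536.66401 + 23489.21741 + 25618.79288 + 361470.63924 = 469966.71756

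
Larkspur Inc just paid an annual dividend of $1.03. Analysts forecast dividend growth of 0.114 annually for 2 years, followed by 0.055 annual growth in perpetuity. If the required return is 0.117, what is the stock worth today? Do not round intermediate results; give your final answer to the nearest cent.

$19.48

D_1 = 1.14742
D_2 = 1.27823
Terminal value at year 2: TV = D_2×(1+g_2)/(r−g_2) = 1.34853/0.062 = 21.75046
P_0 = D_1/(1+r)^1 + D_2/(1+r)^2 + TV/(1+r)^2
    = 1.02723 + 1.02447 + 17.43259 = 19.48430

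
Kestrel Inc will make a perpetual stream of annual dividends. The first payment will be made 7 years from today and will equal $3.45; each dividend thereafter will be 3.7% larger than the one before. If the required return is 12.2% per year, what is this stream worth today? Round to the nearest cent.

Value at end of year 6: C₁ / (r − g) = $3.45 / (0.122 − 0.037) = $40.5882
Discount to today: PV = $40.5882 / (1 + 0.122)^6 = $40.5882 / 1.995065 = $20.34

$20.34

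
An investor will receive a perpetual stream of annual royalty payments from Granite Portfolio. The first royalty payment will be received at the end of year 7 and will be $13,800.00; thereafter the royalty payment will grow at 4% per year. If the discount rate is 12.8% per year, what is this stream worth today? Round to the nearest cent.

Value at end of year 6: C₁ / (r − g) = $13,800.00 / (0.128 − 0.04) = $156,818.1818
Discount to today: PV = $156,818.1818 / (1 + 0.128)^6 = $156,818.1818 / 2.059940 = $76,127.54

$76127.54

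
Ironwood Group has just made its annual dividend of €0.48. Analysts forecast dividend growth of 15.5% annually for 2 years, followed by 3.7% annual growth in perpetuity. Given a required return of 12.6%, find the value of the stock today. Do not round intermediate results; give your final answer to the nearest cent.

D_1 = 0.55440
D_2 = 0.64033
Terminal value at year 2: TV = D_2×(1+g_2)/(r−g_2) = 0.66402/0.089 = 7.46095
P_0 = D_1/(1+r)^1 + D_2/(1+r)^2 + TV/(1+r)^2
    = 0.49236 + 0.50504 + 5.88460 = 6.88201

€6.88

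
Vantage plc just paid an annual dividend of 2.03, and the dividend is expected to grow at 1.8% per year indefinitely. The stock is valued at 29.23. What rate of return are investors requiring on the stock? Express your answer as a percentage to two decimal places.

D₁ = 2.03 × 1.018 = 2.0665
P = D₁/(r − g) ⇒ r = D₁/P + g = 2.0665/29.23 + 0.018 = 0.070699 + 0.018 = 0.088699

8.87%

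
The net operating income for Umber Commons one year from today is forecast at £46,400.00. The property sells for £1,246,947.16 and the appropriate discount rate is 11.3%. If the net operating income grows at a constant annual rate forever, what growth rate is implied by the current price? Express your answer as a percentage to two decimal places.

P = D₁/(r−g) ⇒ g = r − D₁/P = 0.113 − £46,400.00/£1,246,947.16 = 0.075789

7.58%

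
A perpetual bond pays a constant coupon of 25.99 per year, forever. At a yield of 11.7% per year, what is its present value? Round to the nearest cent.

222.14

Level perpetuity: PV = C / r = 25.99 / 0.117 = 222.14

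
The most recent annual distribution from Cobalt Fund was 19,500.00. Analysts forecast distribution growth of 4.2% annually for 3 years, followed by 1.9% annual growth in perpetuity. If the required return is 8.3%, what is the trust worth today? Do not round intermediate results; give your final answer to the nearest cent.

330714.14

D_1 = 20319.00000
D_2 = 21172.39800
D_3 = 22061.63872
Terminal value at year 3: TV = D_3×(1+g_2)/(r−g_2) = 22480.80985/0.064 = 351262.65393
P_0 = D_1/(1+r)^1 + D_2/(1+r)^2 + D_3/(1+r)^3 + TV/(1+r)^3
    = 18761.77285 + 18051.49336 + 17368.10350 + 276532.77283 = 330714.14255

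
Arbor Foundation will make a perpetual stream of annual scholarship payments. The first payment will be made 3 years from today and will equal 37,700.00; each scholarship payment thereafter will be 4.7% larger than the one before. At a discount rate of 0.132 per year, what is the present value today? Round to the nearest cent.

346122.29

Value at end of year 2: C₁ / (r − g) = 37,700.00 / (0.132 − 0.047) = 443,529.4118
Discount to today: PV = 443,529.4118 / (1 + 0.132)^2 = 443,529.4118 / 1.281424 = 346,122.29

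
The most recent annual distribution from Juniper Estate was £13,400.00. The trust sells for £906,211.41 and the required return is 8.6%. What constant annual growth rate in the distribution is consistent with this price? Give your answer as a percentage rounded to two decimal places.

7.02%

P = D₀(1+g)/(r−g) ⇒ P(r−g) = D₀(1+g) ⇒ g(P+D₀) = P·r − D₀
g = (P·r − D₀)/(P + D₀) = (£906,211.41×0.086 − £13,400.00) / (£906,211.41 + £13,400.00) = 0.070175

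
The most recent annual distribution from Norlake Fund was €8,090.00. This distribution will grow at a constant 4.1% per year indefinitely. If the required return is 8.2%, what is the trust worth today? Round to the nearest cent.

€205407.07

D₁ = D₀ × (1 + g) = €8,090.00 × 1.041 = €8,421.6900
Growing perpetuity: P = D₁ / (r − g) = €8,421.6900 / (0.082 − 0.041) = €205,407.07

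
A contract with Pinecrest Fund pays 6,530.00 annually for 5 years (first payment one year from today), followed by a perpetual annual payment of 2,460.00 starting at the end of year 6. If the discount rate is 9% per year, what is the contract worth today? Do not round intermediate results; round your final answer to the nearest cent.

PV of 5-year annuity: 6,530.00 × [1 − (1+0.09)^−5] / 0.09 = 25399.42275
Perpetuity value at year 5: 2,460.00 / 0.09 = 27333.33333
PV of perpetuity: 27333.33333 / (1+0.09)^5 = 17764.79123
Total PV = 25399.42275 + 17764.79123 = 43164.21398

43164.21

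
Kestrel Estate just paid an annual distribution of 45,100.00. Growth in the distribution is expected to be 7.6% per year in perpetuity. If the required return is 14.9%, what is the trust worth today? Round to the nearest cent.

664761.64

D₁ = D₀ × (1 + g) = 45,100.00 × 1.076 = 48,527.6000
Growing perpetuity: P = D₁ / (r − g) = 48,527.6000 / (0.149 − 0.076) = 664,761.64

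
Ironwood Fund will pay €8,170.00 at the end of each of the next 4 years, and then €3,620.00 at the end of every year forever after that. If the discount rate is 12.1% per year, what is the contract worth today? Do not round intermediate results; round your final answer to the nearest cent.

PV of 4-year annuity: €8,170.00 × [1 − (1+0.121)^−4] / 0.121 = 24762.97100
Perpetuity value at year 4: €3,620.00 / 0.121 = 29917.35537
PV of perpetuity: 29917.35537 / (1+0.121)^4 = 18945.26785
Total PV = 24762.97100 + 18945.26785 = 43708.23885

€43708.24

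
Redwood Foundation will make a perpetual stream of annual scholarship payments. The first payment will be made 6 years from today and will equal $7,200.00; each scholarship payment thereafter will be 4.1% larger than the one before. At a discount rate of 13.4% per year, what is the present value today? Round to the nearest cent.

$41284.24

Value at end of year 5: C₁ / (r − g) = $7,200.00 / (0.134 − 0.041) = $77,419.3548
Discount to today: PV = $77,419.3548 / (1 + 0.134)^5 = $77,419.3548 / 1.875276 = $41,284.24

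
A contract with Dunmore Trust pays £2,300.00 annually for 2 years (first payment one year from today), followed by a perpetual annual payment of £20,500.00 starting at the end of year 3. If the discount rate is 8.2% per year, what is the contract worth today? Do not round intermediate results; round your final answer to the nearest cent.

£217633.36

PV of 2-year annuity: £2,300.00 × [1 − (1+0.082)^−2] / 0.082 = 4090.28943
Perpetuity value at year 2: £20,500.00 / 0.082 = 250000.00000
PV of perpetuity: 250000.00000 / (1+0.082)^2 = 213543.07249
Total PV = 4090.28943 + 213543.07249 = 217633.36192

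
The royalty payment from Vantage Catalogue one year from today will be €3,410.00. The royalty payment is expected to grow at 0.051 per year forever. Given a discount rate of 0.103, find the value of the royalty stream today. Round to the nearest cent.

€65576.92

Growing perpetuity: P = D₁ / (r − g) = €3,410.0000 / (0.103 − 0.051) = €65,576.92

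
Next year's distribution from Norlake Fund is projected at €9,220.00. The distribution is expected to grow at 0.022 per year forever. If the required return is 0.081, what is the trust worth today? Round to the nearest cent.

Growing perpetuity: P = D₁ / (r − g) = €9,220.0000 / (0.081 − 0.022) = €156,271.19

€156271.19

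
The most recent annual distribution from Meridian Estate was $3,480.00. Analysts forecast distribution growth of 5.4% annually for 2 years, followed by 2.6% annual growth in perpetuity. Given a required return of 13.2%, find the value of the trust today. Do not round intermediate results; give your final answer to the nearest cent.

$35458.92

D_1 = 3667.92000
D_2 = 3865.98768
Terminal value at year 2: TV = D_2×(1+g_2)/(r−g_2) = 3966.50336/0.106 = 37419.84302
P_0 = D_1/(1+r)^1 + D_2/(1+r)^2 + TV/(1+r)^2
    = 3240.21201 + 3016.94652 + 29201.76539 = 35458.92393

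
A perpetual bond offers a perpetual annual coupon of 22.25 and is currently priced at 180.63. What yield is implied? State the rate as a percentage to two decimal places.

P = C/r ⇒ r = C/P = 22.25/180.63 = 0.123180

12.32%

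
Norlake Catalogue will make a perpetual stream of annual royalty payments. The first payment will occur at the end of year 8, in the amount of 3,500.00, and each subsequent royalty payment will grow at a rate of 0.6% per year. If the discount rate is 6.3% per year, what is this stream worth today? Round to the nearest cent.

40036.89

Value at end of year 7: C₁ / (r − g) = 3,500.00 / (0.063 − 0.006) = 61,403.5088
Discount to today: PV = 61,403.5088 / (1 + 0.063)^7 = 61,403.5088 / 1.533673 = 40,036.89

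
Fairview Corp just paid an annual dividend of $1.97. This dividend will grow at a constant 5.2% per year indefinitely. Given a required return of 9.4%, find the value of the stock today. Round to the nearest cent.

D₁ = D₀ × (1 + g) = $1.97 × 1.052 = $2.0724
Growing perpetuity: P = D₁ / (r − g) = $2.0724 / (0.094 − 0.052) = $49.34

$49.34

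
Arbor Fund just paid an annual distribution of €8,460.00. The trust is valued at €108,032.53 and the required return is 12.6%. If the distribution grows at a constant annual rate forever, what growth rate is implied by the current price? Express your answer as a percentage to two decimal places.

4.42%

P = D₀(1+g)/(r−g) ⇒ P(r−g) = D₀(1+g) ⇒ g(P+D₀) = P·r − D₀
g = (P·r − D₀)/(P + D₀) = (€108,032.53×0.126 − €8,460.00) / (€108,032.53 + €8,460.00) = 0.044227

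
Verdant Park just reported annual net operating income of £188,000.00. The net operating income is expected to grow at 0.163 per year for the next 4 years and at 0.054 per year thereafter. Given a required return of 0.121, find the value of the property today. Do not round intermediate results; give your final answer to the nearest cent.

£4251383.98

D_1 = 218644.00000
D_2 = 254282.97200
D_3 = 295731.09644
D_4 = 343935.26516
Terminal value at year 4: TV = D_4×(1+g_2)/(r−g_2) = 362507.76947/0.067 = 5410563.72348
P_0 = D_1/(1+r)^1 + D_2/(1+r)^2 + D_3/(1+r)^3 + D_4/(1+r)^4 + TV/(1+r)^4
    = 195043.71097 + 202351.32548 + 209932.73107 + 217798.18576 + 3426258.02672 = 4251383.98000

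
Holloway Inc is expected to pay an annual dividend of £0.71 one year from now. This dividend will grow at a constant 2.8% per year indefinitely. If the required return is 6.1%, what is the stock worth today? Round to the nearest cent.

Growing perpetuity: P = D₁ / (r − g) = £0.7100 / (0.061 − 0.028) = £21.52

£21.52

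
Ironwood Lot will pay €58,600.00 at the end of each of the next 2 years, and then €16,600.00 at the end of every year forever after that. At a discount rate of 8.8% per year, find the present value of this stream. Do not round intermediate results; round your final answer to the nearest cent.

PV of 2-year annuity: €58,600.00 × [1 − (1+0.088)^−2] / 0.088 = 103364.24092
Perpetuity value at year 2: €16,600.00 / 0.088 = 188636.36364
PV of perpetuity: 188636.36364 / (1+0.088)^2 = 159355.70836
Total PV = 103364.24092 + 159355.70836 = 262719.94928

€262719.95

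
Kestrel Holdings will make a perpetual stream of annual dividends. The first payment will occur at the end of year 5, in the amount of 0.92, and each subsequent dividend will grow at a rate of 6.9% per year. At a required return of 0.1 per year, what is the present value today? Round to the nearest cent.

20.27

Value at end of year 4: C₁ / (r − g) = 0.92 / (0.1 − 0.069) = 29.6774
Discount to today: PV = 29.6774 / (1 + 0.1)^4 = 29.6774 / 1.464100 = 20.27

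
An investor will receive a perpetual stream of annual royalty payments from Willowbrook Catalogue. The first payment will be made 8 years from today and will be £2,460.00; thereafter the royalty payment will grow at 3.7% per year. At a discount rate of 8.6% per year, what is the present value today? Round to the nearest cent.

£28179.30

Value at end of year 7: C₁ / (r − g) = £2,460.00 / (0.086 − 0.037) = £50,204.0816
Discount to today: PV = £50,204.0816 / (1 + 0.086)^7 = £50,204.0816 / 1.781594 = £28,179.30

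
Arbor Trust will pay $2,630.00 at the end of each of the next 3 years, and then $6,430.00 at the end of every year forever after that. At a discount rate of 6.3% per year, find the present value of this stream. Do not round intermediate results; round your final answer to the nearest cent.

PV of 3-year annuity: $2,630.00 × [1 − (1+0.063)^−3] / 0.063 = 6991.18279
Perpetuity value at year 3: $6,430.00 / 0.063 = 102063.49206
PV of perpetuity: 102063.49206 / (1+0.063)^3 = 84970.98054
Total PV = 6991.18279 + 84970.98054 = 91962.16332

$91962.16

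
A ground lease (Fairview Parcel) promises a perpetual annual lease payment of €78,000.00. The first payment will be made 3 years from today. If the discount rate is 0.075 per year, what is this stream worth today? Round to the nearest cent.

Value at end of year 2: C / r = €78,000.00 / 0.075 = €1,040,000.0000
Discount to today: PV = €1,040,000.0000 / (1 + 0.075)^2 = €1,040,000.0000 / 1.155625 = €899,945.92

€899945.92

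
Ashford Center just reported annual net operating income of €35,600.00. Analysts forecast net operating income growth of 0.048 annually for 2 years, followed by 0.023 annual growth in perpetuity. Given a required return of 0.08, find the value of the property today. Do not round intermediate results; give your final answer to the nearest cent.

D_1 = 37308.80000
D_2 = 39099.62240
Terminal value at year 2: TV = D_2×(1+g_2)/(r−g_2) = 39998.91372/0.057 = 701735.32834
P_0 = D_1/(1+r)^1 + D_2/(1+r)^2 + TV/(1+r)^2
    = 34545.18519 + 33521.62414 + 601624.93856 = 669691.74789

€669691.75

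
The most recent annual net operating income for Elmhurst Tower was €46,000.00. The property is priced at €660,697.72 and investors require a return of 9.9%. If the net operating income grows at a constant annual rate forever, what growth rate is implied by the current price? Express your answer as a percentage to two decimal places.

P = D₀(1+g)/(r−g) ⇒ P(r−g) = D₀(1+g) ⇒ g(P+D₀) = P·r − D₀
g = (P·r − D₀)/(P + D₀) = (€660,697.72×0.099 − €46,000.00) / (€660,697.72 + €46,000.00) = 0.027464

2.75%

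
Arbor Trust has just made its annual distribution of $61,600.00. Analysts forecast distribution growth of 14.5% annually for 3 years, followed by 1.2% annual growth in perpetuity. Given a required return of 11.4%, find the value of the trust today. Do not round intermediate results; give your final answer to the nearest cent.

$858901.01

D_1 = 70532.00000
D_2 = 80759.14000
D_3 = 92469.21530
Terminal value at year 3: TV = D_3×(1+g_2)/(r−g_2) = 93578.84588/0.102 = 917439.66553
P_0 = D_1/(1+r)^1 + D_2/(1+r)^2 + D_3/(1+r)^3 + TV/(1+r)^3
    = 63314.18312 + 65076.06793 + 66886.98185 + 663623.78072 = 858901.01363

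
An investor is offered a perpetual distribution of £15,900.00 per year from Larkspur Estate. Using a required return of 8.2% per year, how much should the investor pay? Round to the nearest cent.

£193902.44

Level perpetuity: PV = C / r = £15,900.00 / 0.082 = £193,902.44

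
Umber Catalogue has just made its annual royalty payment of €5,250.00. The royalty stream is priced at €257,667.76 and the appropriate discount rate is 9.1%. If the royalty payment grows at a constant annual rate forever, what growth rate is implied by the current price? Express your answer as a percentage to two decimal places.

P = D₀(1+g)/(r−g) ⇒ P(r−g) = D₀(1+g) ⇒ g(P+D₀) = P·r − D₀
g = (P·r − D₀)/(P + D₀) = (€257,667.76×0.091 − €5,250.00) / (€257,667.76 + €5,250.00) = 0.069215

6.92%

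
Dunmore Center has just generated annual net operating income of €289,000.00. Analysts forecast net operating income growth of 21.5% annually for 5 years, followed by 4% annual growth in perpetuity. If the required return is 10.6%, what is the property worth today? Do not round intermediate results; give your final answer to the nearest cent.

€9218748.68

D_1 = 351135.00000
D_2 = 426629.02500
D_3 = 518354.26538
D_4 = 629800.43243
D_5 = 765207.52540
Terminal value at year 5: TV = D_5×(1+g_2)/(r−g_2) = 795815.82642/0.066 = 12057815.55181
P_0 = D_1/(1+r)^1 + D_2/(1+r)^2 + D_3/(1+r)^3 + D_4/(1+r)^4 + D_5/(1+r)^5 + TV/(1+r)^5
    = 317481.91682 + 348770.82182 + 383143.35308 + 420903.41229 + 462384.85166 + 7286064.32921 = 9218748.68489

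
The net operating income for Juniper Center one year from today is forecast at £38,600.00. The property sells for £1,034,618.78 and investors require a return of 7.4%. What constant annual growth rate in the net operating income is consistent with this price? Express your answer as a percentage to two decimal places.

P = D₁/(r−g) ⇒ g = r − D₁/P = 0.074 − £38,600.00/£1,034,618.78 = 0.036692

3.67%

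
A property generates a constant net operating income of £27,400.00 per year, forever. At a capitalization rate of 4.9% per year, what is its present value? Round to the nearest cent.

Level perpetuity: PV = C / r = £27,400.00 / 0.049 = £559,183.67

£559183.67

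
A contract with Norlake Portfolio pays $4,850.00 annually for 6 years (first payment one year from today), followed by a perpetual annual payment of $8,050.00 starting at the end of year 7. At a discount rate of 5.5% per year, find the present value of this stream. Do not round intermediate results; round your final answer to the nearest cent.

$130377.94

PV of 6-year annuity: $4,850.00 × [1 − (1+0.055)^−6] / 0.055 = 24228.32200
Perpetuity value at year 6: $8,050.00 / 0.055 = 146363.63636
PV of perpetuity: 146363.63636 / (1+0.055)^6 = 106149.61738
Total PV = 24228.32200 + 106149.61738 = 130377.93938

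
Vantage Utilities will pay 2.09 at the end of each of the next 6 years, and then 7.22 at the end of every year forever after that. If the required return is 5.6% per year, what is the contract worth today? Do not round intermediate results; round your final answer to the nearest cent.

PV of 6-year annuity: 2.09 × [1 − (1+0.056)^−6] / 0.056 = 10.40765
Perpetuity value at year 6: 7.22 / 0.056 = 128.92857
PV of perpetuity: 128.92857 / (1+0.056)^6 = 92.97489
Total PV = 10.40765 + 92.97489 = 103.38253

103.38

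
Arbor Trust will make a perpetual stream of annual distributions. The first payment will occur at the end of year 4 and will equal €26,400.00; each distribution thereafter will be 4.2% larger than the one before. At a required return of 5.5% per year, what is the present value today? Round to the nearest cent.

€1729430.83

Value at end of year 3: C₁ / (r − g) = €26,400.00 / (0.055 − 0.042) = €2,030,769.2308
Discount to today: PV = €2,030,769.2308 / (1 + 0.055)^3 = €2,030,769.2308 / 1.174241 = €1,729,430.83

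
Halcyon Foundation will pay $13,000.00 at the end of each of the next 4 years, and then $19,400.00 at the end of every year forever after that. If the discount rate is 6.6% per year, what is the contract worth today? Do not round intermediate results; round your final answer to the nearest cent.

$272064.04

PV of 4-year annuity: $13,000.00 × [1 − (1+0.066)^−4] / 0.066 = 44434.31357
Perpetuity value at year 4: $19,400.00 / 0.066 = 293939.39394
PV of perpetuity: 293939.39394 / (1+0.066)^4 = 227629.72600
Total PV = 44434.31357 + 227629.72600 = 272064.03957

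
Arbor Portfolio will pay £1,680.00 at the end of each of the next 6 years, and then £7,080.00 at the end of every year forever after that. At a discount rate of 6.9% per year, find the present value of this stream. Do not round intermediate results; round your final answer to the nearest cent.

PV of 6-year annuity: £1,680.00 × [1 − (1+0.069)^−6] / 0.069 = 8032.56757
Perpetuity value at year 6: £7,080.00 / 0.069 = 102608.69565
PV of perpetuity: 102608.69565 / (1+0.069)^6 = 68757.16091
Total PV = 8032.56757 + 68757.16091 = 76789.72848

£76789.73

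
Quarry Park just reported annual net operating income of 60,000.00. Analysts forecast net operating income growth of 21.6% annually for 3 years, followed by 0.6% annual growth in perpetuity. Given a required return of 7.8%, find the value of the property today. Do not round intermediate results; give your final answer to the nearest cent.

1433408.99

D_1 = 72960.00000
D_2 = 88719.36000
D_3 = 107882.74176
Terminal value at year 3: TV = D_3×(1+g_2)/(r−g_2) = 108530.03821/0.072 = 1507361.64181
P_0 = D_1/(1+r)^1 + D_2/(1+r)^2 + D_3/(1+r)^3 + TV/(1+r)^3
    = 67680.89054 + 76345.04907 + 86118.34848 + 1203264.70243 = 1433408.99051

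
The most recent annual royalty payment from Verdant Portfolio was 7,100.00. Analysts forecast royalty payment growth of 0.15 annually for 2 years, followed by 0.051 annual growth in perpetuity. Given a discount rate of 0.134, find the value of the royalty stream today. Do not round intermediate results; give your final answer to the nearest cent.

D_1 = 8165.00000
D_2 = 9389.75000
Terminal value at year 2: TV = D_2×(1+g_2)/(r−g_2) = 9868.62725/0.083 = 118899.12349
P_0 = D_1/(1+r)^1 + D_2/(1+r)^2 + TV/(1+r)^2
    = 7200.17637 + 7301.76616 + 92459.71362 = 106961.65615

106961.66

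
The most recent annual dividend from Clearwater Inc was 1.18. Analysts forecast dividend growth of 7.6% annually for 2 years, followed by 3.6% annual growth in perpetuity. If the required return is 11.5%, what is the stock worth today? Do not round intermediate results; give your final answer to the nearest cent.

16.65

D_1 = 1.26968
D_2 = 1.36618
Terminal value at year 2: TV = D_2×(1+g_2)/(r−g_2) = 1.41536/0.079 = 17.91592
P_0 = D_1/(1+r)^1 + D_2/(1+r)^2 + TV/(1+r)^2
    = 1.13873 + 1.09890 + 14.41085 = 16.64847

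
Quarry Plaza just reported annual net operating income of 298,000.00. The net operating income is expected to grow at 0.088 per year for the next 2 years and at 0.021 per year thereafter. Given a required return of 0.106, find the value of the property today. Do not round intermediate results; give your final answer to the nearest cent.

4045471.25

D_1 = 324224.00000
D_2 = 352755.71200
Terminal value at year 2: TV = D_2×(1+g_2)/(r−g_2) = 360163.58195/0.085 = 4237218.61120
P_0 = D_1/(1+r)^1 + D_2/(1+r)^2 + TV/(1+r)^2
    = 293150.09042 + 288379.11245 + 3463942.04487 = 4045471.24774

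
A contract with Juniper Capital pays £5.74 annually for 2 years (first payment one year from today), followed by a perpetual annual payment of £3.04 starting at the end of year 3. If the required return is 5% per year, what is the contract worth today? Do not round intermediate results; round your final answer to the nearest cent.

PV of 2-year annuity: £5.74 × [1 − (1+0.05)^−2] / 0.05 = 10.67302
Perpetuity value at year 2: £3.04 / 0.05 = 60.80000
PV of perpetuity: 60.80000 / (1+0.05)^2 = 55.14739
Total PV = 10.67302 + 55.14739 = 65.82041

£65.82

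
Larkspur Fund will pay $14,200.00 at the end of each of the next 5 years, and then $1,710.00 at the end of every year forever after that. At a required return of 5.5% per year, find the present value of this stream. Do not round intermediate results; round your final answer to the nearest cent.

PV of 5-year annuity: $14,200.00 × [1 − (1+0.055)^−5] / 0.055 = 60638.03955
Perpetuity value at year 5: $1,710.00 / 0.055 = 31090.90909
PV of perpetuity: 31090.90909 / (1+0.055)^5 = 23788.72264
Total PV = 60638.03955 + 23788.72264 = 84426.76219

$84426.76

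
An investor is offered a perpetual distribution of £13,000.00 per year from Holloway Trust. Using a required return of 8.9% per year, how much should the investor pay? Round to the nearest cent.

£146067.42

Level perpetuity: PV = C / r = £13,000.00 / 0.089 = £146,067.42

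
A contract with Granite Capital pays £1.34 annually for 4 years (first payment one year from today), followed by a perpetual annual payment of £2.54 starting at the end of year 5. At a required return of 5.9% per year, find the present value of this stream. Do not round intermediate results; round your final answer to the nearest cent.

£38.88

PV of 4-year annuity: £1.34 × [1 − (1+0.059)^−4] / 0.059 = 4.65389
Perpetuity value at year 4: £2.54 / 0.059 = 43.05085
PV of perpetuity: 43.05085 / (1+0.059)^4 = 34.22929
Total PV = 4.65389 + 34.22929 = 38.88318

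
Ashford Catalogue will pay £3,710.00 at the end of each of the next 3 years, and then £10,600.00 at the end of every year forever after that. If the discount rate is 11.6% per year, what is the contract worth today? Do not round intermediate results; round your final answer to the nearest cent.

£74716.28

PV of 3-year annuity: £3,710.00 × [1 − (1+0.116)^−3] / 0.116 = 8972.40269
Perpetuity value at year 3: £10,600.00 / 0.116 = 91379.31034
PV of perpetuity: 91379.31034 / (1+0.116)^3 = 65743.87410
Total PV = 8972.40269 + 65743.87410 = 74716.27678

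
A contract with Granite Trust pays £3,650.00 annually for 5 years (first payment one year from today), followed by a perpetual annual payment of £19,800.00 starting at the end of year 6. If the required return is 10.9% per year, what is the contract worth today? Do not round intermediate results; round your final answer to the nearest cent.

£121812.18

PV of 5-year annuity: £3,650.00 × [1 − (1+0.109)^−5] / 0.109 = 13524.02781
Perpetuity value at year 5: £19,800.00 / 0.109 = 181651.37615
PV of perpetuity: 181651.37615 / (1+0.109)^5 = 108288.15681
Total PV = 13524.02781 + 108288.15681 = 121812.18462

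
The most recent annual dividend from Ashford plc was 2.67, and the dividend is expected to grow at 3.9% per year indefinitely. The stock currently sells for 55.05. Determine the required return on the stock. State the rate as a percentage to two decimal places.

8.94%

D₁ = 2.67 × 1.039 = 2.7741
P = D₁/(r − g) ⇒ r = D₁/P + g = 2.7741/55.05 + 0.039 = 0.050393 + 0.039 = 0.089393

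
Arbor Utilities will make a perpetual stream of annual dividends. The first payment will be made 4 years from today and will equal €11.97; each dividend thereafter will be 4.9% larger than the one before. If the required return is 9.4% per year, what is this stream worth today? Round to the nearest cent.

€203.16

Value at end of year 3: C₁ / (r − g) = €11.97 / (0.094 − 0.049) = €266.0000
Discount to today: PV = €266.0000 / (1 + 0.094)^3 = €266.0000 / 1.309339 = €203.16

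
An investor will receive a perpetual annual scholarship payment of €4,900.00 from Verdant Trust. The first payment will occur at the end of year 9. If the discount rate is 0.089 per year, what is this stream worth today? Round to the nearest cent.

€27834.48

Value at end of year 8: C / r = €4,900.00 / 0.089 = €55,056.1798
Discount to today: PV = €55,056.1798 / (1 + 0.089)^8 = €55,056.1798 / 1.977985 = €27,834.48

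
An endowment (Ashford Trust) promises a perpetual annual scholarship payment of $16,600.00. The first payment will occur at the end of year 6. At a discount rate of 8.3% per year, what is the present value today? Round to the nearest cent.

Value at end of year 5: C / r = $16,600.00 / 0.083 = $200,000.0000
Discount to today: PV = $200,000.0000 / (1 + 0.083)^5 = $200,000.0000 / 1.489849 = $134,241.78

$134241.78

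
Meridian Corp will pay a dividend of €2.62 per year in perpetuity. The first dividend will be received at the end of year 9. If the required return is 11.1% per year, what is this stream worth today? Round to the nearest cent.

Value at end of year 8: C / r = €2.62 / 0.111 = €23.6036
Discount to today: PV = €23.6036 / (1 + 0.111)^8 = €23.6036 / 2.321200 = €10.17

€10.17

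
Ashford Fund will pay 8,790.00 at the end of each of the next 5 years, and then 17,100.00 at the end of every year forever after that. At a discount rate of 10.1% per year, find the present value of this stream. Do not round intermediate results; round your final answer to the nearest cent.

137885.80

PV of 5-year annuity: 8,790.00 × [1 − (1+0.101)^−5] / 0.101 = 33236.06617
Perpetuity value at year 5: 17,100.00 / 0.101 = 169306.93069
PV of perpetuity: 169306.93069 / (1+0.101)^5 = 104649.73713
Total PV = 33236.06617 + 104649.73713 = 137885.80329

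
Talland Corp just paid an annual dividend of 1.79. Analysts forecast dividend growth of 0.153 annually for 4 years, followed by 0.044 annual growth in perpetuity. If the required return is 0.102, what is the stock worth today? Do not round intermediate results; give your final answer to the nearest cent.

46.64

D_1 = 2.06387
D_2 = 2.37964
D_3 = 2.74373
D_4 = 3.16352
Terminal value at year 4: TV = D_4×(1+g_2)/(r−g_2) = 3.30271/0.058 = 56.94332
P_0 = D_1/(1+r)^1 + D_2/(1+r)^2 + D_3/(1+r)^3 + D_4/(1+r)^4 + TV/(1+r)^4
    = 1.87284 + 1.95951 + 2.05020 + 2.14508 + 38.61147 = 46.63911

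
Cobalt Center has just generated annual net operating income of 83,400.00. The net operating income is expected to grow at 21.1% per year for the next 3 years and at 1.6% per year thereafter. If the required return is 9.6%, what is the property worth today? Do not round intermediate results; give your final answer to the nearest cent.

1735271.68

D_1 = 100997.40000
D_2 = 122307.85140
D_3 = 148114.80805
Terminal value at year 3: TV = D_3×(1+g_2)/(r−g_2) = 150484.64497/0.08 = 1881058.06218
P_0 = D_1/(1+r)^1 + D_2/(1+r)^2 + D_3/(1+r)^3 + TV/(1+r)^3
    = 92150.91241 + 101820.03187 + 112503.70309 + 1428797.02930 = 1735271.67667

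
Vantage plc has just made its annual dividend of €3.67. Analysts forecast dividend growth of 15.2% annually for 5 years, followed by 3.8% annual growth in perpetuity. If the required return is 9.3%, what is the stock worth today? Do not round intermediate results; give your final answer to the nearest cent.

D_1 = 4.22784
D_2 = 4.87047
D_3 = 5.61078
D_4 = 6.46362
D_5 = 7.44609
Terminal value at year 5: TV = D_5×(1+g_2)/(r−g_2) = 7.72904/0.055 = 140.52808
P_0 = D_1/(1+r)^1 + D_2/(1+r)^2 + D_3/(1+r)^3 + D_4/(1+r)^4 + D_5/(1+r)^5 + TV/(1+r)^5
    = 3.86811 + 4.07691 + 4.29698 + 4.52893 + 4.77340 + 90.08704 = 111.63135

€111.63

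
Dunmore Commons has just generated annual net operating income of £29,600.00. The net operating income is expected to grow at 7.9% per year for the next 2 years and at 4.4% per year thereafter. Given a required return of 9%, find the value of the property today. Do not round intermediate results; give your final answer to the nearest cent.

£716607.50

D_1 = 31938.40000
D_2 = 34461.53360
Terminal value at year 2: TV = D_2×(1+g_2)/(r−g_2) = 35977.84108/0.046 = 782126.97997
P_0 = D_1/(1+r)^1 + D_2/(1+r)^2 + TV/(1+r)^2
    = 29301.28440 + 29005.58337 + 658300.63123 = 716607.49900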